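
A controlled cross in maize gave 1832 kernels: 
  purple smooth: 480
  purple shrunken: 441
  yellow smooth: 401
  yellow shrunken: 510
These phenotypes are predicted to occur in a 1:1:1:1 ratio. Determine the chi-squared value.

14.686

Total ratio parts = 4. Expected numbers out of 1832:
  purple smooth: 1832 × 1/4 = 458
  purple shrunken: 1832 × 1/4 = 458
  yellow smooth: 1832 × 1/4 = 458
  yellow shrunken: 1832 × 1/4 = 458
χ² = Σ (O − E)² / E
  purple smooth: (480 − 458)² / 458 = 1.0568
  purple shrunken: (441 − 458)² / 458 = 0.6310
  yellow smooth: (401 − 458)² / 458 = 7.0939
  yellow shrunken: (510 − 458)² / 458 = 5.9039
χ² = 1.0568 + 0.6310 + 7.0939 + 5.9039 = 14.6856 ≈ 14.686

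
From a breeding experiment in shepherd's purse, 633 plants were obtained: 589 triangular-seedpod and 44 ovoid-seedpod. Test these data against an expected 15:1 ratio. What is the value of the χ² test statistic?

Total ratio parts = 16. Expected numbers out of 633:
  triangular-seedpod: 633 × 15/16 = 593.4375
  ovoid-seedpod: 633 × 1/16 = 39.5625
χ² = Σ (O − E)² / E
  triangular-seedpod: (589 − 593.4375)² / 593.4375 = 0.0332
  ovoid-seedpod: (44 − 39.5625)² / 39.5625 = 0.4977
χ² = 0.0332 + 0.4977 = 0.5309 ≈ 0.531

0.531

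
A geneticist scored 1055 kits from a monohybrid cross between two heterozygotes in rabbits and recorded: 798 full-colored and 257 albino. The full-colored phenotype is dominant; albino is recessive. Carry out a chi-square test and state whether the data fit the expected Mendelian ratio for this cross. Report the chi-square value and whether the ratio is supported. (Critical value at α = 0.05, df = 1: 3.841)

0.230; consistent

For a monohybrid cross between heterozygotes with complete dominance, the expected phenotypic ratio is 3:1.
Under the 3:1 hypothesis (Σ ratio = 4, N = 1055):
  full-colored: 1055 × 3/4 = 791.25
  albino: 1055 × 1/4 = 263.75
χ² = Σ (O − E)² / E
  full-colored: (798 − 791.25)² / 791.25 = 0.0576
  albino: (257 − 263.75)² / 263.75 = 0.1727
χ² = 0.0576 + 0.1727 = 0.2303 ≈ 0.230
Degrees of freedom = 2 − 1 = 1; critical value at α = 0.05 is 3.841.
Since 0.230 < 3.841, we fail to reject the null hypothesis — the data are consistent with the 3:1 ratio.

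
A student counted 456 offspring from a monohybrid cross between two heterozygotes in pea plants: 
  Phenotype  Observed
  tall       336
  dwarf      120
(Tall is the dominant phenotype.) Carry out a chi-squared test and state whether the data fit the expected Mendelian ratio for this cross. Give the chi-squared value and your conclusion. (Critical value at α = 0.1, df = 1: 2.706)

For a monohybrid cross between heterozygotes with complete dominance, the expected phenotypic ratio is 3:1.
Under the 3:1 hypothesis (Σ ratio = 4, N = 456):
  tall: 456 × 3/4 = 342
  dwarf: 456 × 1/4 = 114
χ² = Σ (O − E)² / E
  tall: (336 − 342)² / 342 = 0.1053
  dwarf: (120 − 114)² / 114 = 0.3158
χ² = 0.1053 + 0.3158 = 0.4211 ≈ 0.421
Degrees of freedom = 2 − 1 = 1; critical value at α = 0.1 is 2.706.
Since 0.421 < 2.706, we fail to reject the null hypothesis — the data are consistent with the 3:1 ratio.

0.421; consistent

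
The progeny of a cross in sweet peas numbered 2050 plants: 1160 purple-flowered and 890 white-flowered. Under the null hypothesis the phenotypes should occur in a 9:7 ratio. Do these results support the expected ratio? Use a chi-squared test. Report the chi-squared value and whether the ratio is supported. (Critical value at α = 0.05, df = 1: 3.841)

0.094; consistent

Expected counts for N = 2050 under a 9:7 ratio (total parts = 16):
  purple-flowered: 2050 × 9/16 = 1153.125
  white-flowered: 2050 × 7/16 = 896.875
χ² = Σ (O − E)² / E
  purple-flowered: (1160 − 1153.125)² / 1153.125 = 0.0410
  white-flowered: (890 − 896.875)² / 896.875 = 0.0527
χ² = 0.0410 + 0.0527 = 0.0937 ≈ 0.094
Degrees of freedom = 2 − 1 = 1; critical value at α = 0.05 is 3.841.
Since 0.094 < 3.841, we fail to reject the null hypothesis — the data are consistent with the 9:7 ratio.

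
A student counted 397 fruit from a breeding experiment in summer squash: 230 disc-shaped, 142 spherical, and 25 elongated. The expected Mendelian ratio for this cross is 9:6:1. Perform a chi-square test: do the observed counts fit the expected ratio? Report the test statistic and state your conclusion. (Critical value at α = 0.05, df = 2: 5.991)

0.519; consistent

Expected counts for N = 397 under a 9:6:1 ratio (total parts = 16):
  disc-shaped: 397 × 9/16 = 223.3125
  spherical: 397 × 6/16 = 148.875
  elongated: 397 × 1/16 = 24.8125
χ² = Σ (O − E)² / E
  disc-shaped: (230 − 223.3125)² / 223.3125 = 0.2003
  spherical: (142 − 148.875)² / 148.875 = 0.3175
  elongated: (25 − 24.8125)² / 24.8125 = 0.0014
χ² = 0.2003 + 0.3175 + 0.0014 = 0.5192 ≈ 0.519
Degrees of freedom = 3 − 1 = 2; critical value at α = 0.05 is 5.991.
Since 0.519 < 5.991, we fail to reject the null hypothesis — the data are consistent with the 9:6:1 ratio.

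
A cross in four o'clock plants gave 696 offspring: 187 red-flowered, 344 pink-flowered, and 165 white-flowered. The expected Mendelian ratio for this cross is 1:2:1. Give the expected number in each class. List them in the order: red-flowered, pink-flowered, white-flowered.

174, 348, 174

Total ratio parts = 4. Expected numbers out of 696:
  red-flowered: 696 × 1/4 = 174
  pink-flowered: 696 × 2/4 = 348
  white-flowered: 696 × 1/4 = 174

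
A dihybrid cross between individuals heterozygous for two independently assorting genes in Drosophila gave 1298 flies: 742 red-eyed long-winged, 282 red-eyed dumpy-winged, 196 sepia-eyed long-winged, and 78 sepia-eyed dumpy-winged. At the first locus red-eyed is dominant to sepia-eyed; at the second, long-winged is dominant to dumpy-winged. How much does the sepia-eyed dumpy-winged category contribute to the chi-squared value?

A dihybrid F₂ with independent assortment and complete dominance at both loci gives a 9:3:3:1 phenotypic ratio.
The 9:3:3:1 ratio has 16 parts, so with N = 1298 the expected counts are:
  red-eyed long-winged: 1298 × 9/16 = 730.125
  red-eyed dumpy-winged: 1298 × 3/16 = 243.375
  sepia-eyed long-winged: 1298 × 3/16 = 243.375
  sepia-eyed dumpy-winged: 1298 × 1/16 = 81.125
Contribution of sepia-eyed dumpy-winged: (78 − 81.125)² / 81.125 = 0.1204

0.120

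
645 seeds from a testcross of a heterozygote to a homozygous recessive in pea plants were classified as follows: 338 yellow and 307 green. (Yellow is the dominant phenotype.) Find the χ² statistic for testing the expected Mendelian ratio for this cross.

A testcross of a heterozygote (Aa × aa) gives a 1:1 phenotypic ratio.
The 1:1 ratio has 2 parts, so with N = 645 the expected counts are:
  yellow: 645 × 1/2 = 322.5
  green: 645 × 1/2 = 322.5
χ² = Σ (O − E)² / E
  yellow: (338 − 322.5)² / 322.5 = 0.7450
  green: (307 − 322.5)² / 322.5 = 0.7450
χ² = 0.7450 + 0.7450 = 1.490

1.490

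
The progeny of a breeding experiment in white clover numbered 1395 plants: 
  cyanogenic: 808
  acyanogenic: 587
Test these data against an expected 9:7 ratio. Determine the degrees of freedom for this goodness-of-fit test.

1

A goodness-of-fit test with 2 phenotype classes has df = 2 − 1 = 1.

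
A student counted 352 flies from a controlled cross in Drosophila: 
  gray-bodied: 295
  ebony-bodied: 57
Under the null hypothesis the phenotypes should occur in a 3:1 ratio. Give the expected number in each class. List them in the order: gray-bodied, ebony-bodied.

Under the 3:1 hypothesis (Σ ratio = 4, N = 352):
  gray-bodied: 352 × 3/4 = 264
  ebony-bodied: 352 × 1/4 = 88

264, 88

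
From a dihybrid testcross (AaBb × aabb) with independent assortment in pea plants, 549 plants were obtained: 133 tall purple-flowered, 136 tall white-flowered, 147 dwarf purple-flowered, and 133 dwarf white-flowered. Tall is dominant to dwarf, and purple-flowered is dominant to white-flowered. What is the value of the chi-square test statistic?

0.967

A dihybrid testcross with independent assortment gives a 1:1:1:1 ratio.
Total ratio parts = 4. Expected numbers out of 549:
  tall purple-flowered: 549 × 1/4 = 137.25
  tall white-flowered: 549 × 1/4 = 137.25
  dwarf purple-flowered: 549 × 1/4 = 137.25
  dwarf white-flowered: 549 × 1/4 = 137.25
χ² = Σ (O − E)² / E
  tall purple-flowered: (133 − 137.25)² / 137.25 = 0.1316
  tall white-flowered: (136 − 137.25)² / 137.25 = 0.0114
  dwarf purple-flowered: (147 − 137.25)² / 137.25 = 0.6926
  dwarf white-flowered: (133 − 137.25)² / 137.25 = 0.1316
χ² = 0.1316 + 0.0114 + 0.6926 + 0.1316 = 0.9672 ≈ 0.967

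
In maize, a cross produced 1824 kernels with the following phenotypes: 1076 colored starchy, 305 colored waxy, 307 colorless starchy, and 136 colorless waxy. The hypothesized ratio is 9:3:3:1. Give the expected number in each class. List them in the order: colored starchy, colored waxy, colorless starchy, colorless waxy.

The 9:3:3:1 ratio has 16 parts, so with N = 1824 the expected counts are:
  colored starchy: 1824 × 9/16 = 1026
  colored waxy: 1824 × 3/16 = 342
  colorless starchy: 1824 × 3/16 = 342
  colorless waxy: 1824 × 1/16 = 114

1026, 342, 342, 114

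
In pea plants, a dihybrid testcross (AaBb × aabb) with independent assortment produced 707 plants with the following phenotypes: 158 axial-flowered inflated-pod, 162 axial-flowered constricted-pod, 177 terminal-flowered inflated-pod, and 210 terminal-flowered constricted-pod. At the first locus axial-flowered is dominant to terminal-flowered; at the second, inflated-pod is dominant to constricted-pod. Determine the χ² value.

9.475

A dihybrid testcross with independent assortment gives a 1:1:1:1 ratio.
Total ratio parts = 4. Expected numbers out of 707:
  axial-flowered inflated-pod: 707 × 1/4 = 176.75
  axial-flowered constricted-pod: 707 × 1/4 = 176.75
  terminal-flowered inflated-pod: 707 × 1/4 = 176.75
  terminal-flowered constricted-pod: 707 × 1/4 = 176.75
χ² = Σ (O − E)² / E
  axial-flowered inflated-pod: (158 − 176.75)² / 176.75 = 1.9890
  axial-flowered constricted-pod: (162 − 176.75)² / 176.75 = 1.2309
  terminal-flowered inflated-pod: (177 − 176.75)² / 176.75 = 0.0004
  terminal-flowered constricted-pod: (210 − 176.75)² / 176.75 = 6.2550
χ² = 1.9890 + 1.2309 + 0.0004 + 6.2550 = 9.4753 ≈ 9.475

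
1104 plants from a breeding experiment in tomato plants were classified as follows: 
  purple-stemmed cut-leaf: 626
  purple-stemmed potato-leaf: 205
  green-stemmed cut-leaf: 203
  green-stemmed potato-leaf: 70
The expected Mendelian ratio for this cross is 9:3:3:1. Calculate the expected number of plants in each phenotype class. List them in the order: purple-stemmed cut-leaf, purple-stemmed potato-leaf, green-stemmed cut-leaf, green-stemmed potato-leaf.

Under the 9:3:3:1 hypothesis (Σ ratio = 16, N = 1104):
  purple-stemmed cut-leaf: 1104 × 9/16 = 621
  purple-stemmed potato-leaf: 1104 × 3/16 = 207
  green-stemmed cut-leaf: 1104 × 3/16 = 207
  green-stemmed potato-leaf: 1104 × 1/16 = 69

621, 207, 207, 69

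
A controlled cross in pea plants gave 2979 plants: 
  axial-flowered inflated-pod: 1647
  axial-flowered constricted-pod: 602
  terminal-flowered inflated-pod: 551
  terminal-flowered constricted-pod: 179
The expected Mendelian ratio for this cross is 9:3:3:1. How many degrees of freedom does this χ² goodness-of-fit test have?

3

A goodness-of-fit test with 4 phenotype classes has df = 4 − 1 = 3.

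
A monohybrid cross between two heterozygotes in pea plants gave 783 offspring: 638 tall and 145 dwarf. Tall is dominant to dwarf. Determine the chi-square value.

17.543

For a monohybrid cross between heterozygotes with complete dominance, the expected phenotypic ratio is 3:1.
Total ratio parts = 4. Expected numbers out of 783:
  tall: 783 × 3/4 = 587.25
  dwarf: 783 × 1/4 = 195.75
χ² = Σ (O − E)² / E
  tall: (638 − 587.25)² / 587.25 = 4.3858
  dwarf: (145 − 195.75)² / 195.75 = 13.1574
χ² = 4.3858 + 13.1574 = 17.5432 ≈ 17.543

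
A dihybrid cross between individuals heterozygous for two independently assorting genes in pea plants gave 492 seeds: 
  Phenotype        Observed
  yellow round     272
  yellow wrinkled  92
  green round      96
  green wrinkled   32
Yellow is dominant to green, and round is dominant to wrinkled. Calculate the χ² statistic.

0.285

A dihybrid F₂ with independent assortment and complete dominance at both loci gives a 9:3:3:1 phenotypic ratio.
Total ratio parts = 16. Expected numbers out of 492:
  yellow round: 492 × 9/16 = 276.75
  yellow wrinkled: 492 × 3/16 = 92.25
  green round: 492 × 3/16 = 92.25
  green wrinkled: 492 × 1/16 = 30.75
χ² = Σ (O − E)² / E
  yellow round: (272 − 276.75)² / 276.75 = 0.0815
  yellow wrinkled: (92 − 92.25)² / 92.25 = 0.0007
  green round: (96 − 92.25)² / 92.25 = 0.1524
  green wrinkled: (32 − 30.75)² / 30.75 = 0.0508
χ² = 0.0815 + 0.0007 + 0.1524 + 0.0508 = 0.2854 ≈ 0.285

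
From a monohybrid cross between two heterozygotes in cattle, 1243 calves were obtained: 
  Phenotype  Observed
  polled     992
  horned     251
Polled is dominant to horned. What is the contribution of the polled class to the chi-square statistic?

3.830

For a monohybrid cross between heterozygotes with complete dominance, the expected phenotypic ratio is 3:1.
Expected counts for N = 1243 under a 3:1 ratio (total parts = 4):
  polled: 1243 × 3/4 = 932.25
  horned: 1243 × 1/4 = 310.75
Contribution of polled: (992 − 932.25)² / 932.25 = 3.8295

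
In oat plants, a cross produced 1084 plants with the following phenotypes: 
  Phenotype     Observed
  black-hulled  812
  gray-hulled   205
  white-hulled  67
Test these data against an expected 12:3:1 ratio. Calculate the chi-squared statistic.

0.025

Expected counts for N = 1084 under a 12:3:1 ratio (total parts = 16):
  black-hulled: 1084 × 12/16 = 813
  gray-hulled: 1084 × 3/16 = 203.25
  white-hulled: 1084 × 1/16 = 67.75
χ² = Σ (O − E)² / E
  black-hulled: (812 − 813)² / 813 = 0.0012
  gray-hulled: (205 − 203.25)² / 203.25 = 0.0151
  white-hulled: (67 − 67.75)² / 67.75 = 0.0083
χ² = 0.0012 + 0.0151 + 0.0083 = 0.0246 ≈ 0.025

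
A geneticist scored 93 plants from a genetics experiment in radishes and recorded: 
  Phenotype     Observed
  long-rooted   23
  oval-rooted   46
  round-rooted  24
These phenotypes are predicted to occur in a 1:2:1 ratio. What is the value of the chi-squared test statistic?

0.032

Total ratio parts = 4. Expected numbers out of 93:
  long-rooted: 93 × 1/4 = 23.25
  oval-rooted: 93 × 2/4 = 46.5
  round-rooted: 93 × 1/4 = 23.25
χ² = Σ (O − E)² / E
  long-rooted: (23 − 23.25)² / 23.25 = 0.0027
  oval-rooted: (46 − 46.5)² / 46.5 = 0.0054
  round-rooted: (24 − 23.25)² / 23.25 = 0.0242
χ² = 0.0027 + 0.0054 + 0.0242 = 0.0323 ≈ 0.032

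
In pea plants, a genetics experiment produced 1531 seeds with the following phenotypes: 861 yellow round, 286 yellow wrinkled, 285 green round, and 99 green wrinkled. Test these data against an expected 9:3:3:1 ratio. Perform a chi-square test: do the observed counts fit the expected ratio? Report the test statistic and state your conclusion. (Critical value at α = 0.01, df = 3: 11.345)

0.133; consistent

Total ratio parts = 16. Expected numbers out of 1531:
  yellow round: 1531 × 9/16 = 861.1875
  yellow wrinkled: 1531 × 3/16 = 287.0625
  green round: 1531 × 3/16 = 287.0625
  green wrinkled: 1531 × 1/16 = 95.6875
χ² = Σ (O − E)² / E
  yellow round: (861 − 861.1875)² / 861.1875 = 0.0000
  yellow wrinkled: (286 − 287.0625)² / 287.0625 = 0.0039
  green round: (285 − 287.0625)² / 287.0625 = 0.0148
  green wrinkled: (99 − 95.6875)² / 95.6875 = 0.1147
χ² = 0.0000 + 0.0039 + 0.0148 + 0.1147 = 0.1334 ≈ 0.133
Degrees of freedom = 4 − 1 = 3; critical value at α = 0.01 is 11.345.
Since 0.133 < 11.345, we fail to reject the null hypothesis — the data are consistent with the 9:3:3:1 ratio.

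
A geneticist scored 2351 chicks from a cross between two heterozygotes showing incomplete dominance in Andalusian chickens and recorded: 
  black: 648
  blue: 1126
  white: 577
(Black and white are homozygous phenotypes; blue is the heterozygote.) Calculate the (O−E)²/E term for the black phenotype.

6.176

With incomplete dominance, a heterozygote × heterozygote cross gives a 1:2:1 phenotypic ratio.
Total ratio parts = 4. Expected numbers out of 2351:
  black: 2351 × 1/4 = 587.75
  blue: 2351 × 2/4 = 1175.5
  white: 2351 × 1/4 = 587.75
Contribution of black: (648 − 587.75)² / 587.75 = 6.1762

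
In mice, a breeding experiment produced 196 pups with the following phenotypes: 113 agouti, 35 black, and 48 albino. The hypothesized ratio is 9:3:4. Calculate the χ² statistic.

Total ratio parts = 16. Expected numbers out of 196:
  agouti: 196 × 9/16 = 110.25
  black: 196 × 3/16 = 36.75
  albino: 196 × 4/16 = 49
χ² = Σ (O − E)² / E
  agouti: (113 − 110.25)² / 110.25 = 0.0686
  black: (35 − 36.75)² / 36.75 = 0.0833
  albino: (48 − 49)² / 49 = 0.0204
χ² = 0.0686 + 0.0833 + 0.0204 = 0.1723 ≈ 0.172

0.172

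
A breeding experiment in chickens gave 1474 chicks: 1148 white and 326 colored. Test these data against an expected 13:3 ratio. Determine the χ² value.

The 13:3 ratio has 16 parts, so with N = 1474 the expected counts are:
  white: 1474 × 13/16 = 1197.625
  colored: 1474 × 3/16 = 276.375
χ² = Σ (O − E)² / E
  white: (1148 − 1197.625)² / 1197.625 = 2.0563
  colored: (326 − 276.375)² / 276.375 = 8.9105
χ² = 2.0563 + 8.9105 = 10.9668 ≈ 10.967

10.967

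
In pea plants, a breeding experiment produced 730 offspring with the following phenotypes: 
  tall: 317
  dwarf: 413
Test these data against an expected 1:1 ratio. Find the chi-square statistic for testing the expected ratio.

12.625

Total ratio parts = 2. Expected numbers out of 730:
  tall: 730 × 1/2 = 365
  dwarf: 730 × 1/2 = 365
χ² = Σ (O − E)² / E
  tall: (317 − 365)² / 365 = 6.3123
  dwarf: (413 − 365)² / 365 = 6.3123
χ² = 6.3123 + 6.3123 = 12.6246 ≈ 12.625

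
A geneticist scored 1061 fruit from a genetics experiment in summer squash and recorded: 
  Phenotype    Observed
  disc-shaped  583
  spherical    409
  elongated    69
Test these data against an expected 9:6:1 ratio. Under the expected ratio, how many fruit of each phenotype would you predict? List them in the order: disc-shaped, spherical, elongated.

The 9:6:1 ratio has 16 parts, so with N = 1061 the expected counts are:
  disc-shaped: 1061 × 9/16 = 596.8125
  spherical: 1061 × 6/16 = 397.875
  elongated: 1061 × 1/16 = 66.3125

596.8125, 397.875, 66.3125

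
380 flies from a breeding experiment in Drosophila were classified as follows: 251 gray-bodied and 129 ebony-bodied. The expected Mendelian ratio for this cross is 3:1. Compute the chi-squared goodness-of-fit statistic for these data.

Total ratio parts = 4. Expected numbers out of 380:
  gray-bodied: 380 × 3/4 = 285
  ebony-bodied: 380 × 1/4 = 95
χ² = Σ (O − E)² / E
  gray-bodied: (251 − 285)² / 285 = 4.0561
  ebony-bodied: (129 − 95)² / 95 = 12.1684
χ² = 4.0561 + 12.1684 = 16.2245 ≈ 16.225

16.225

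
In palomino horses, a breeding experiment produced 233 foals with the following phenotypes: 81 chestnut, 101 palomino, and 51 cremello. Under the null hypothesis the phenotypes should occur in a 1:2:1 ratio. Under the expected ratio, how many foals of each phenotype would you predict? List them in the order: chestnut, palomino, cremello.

Expected counts for N = 233 under a 1:2:1 ratio (total parts = 4):
  chestnut: 233 × 1/4 = 58.25
  palomino: 233 × 2/4 = 116.5
  cremello: 233 × 1/4 = 58.25

58.25, 116.5, 58.25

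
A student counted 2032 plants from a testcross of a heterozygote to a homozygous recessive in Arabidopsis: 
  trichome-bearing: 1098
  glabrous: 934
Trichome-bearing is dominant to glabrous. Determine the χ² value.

13.236

A testcross of a heterozygote (Aa × aa) gives a 1:1 phenotypic ratio.
Total ratio parts = 2. Expected numbers out of 2032:
  trichome-bearing: 2032 × 1/2 = 1016
  glabrous: 2032 × 1/2 = 1016
χ² = Σ (O − E)² / E
  trichome-bearing: (1098 − 1016)² / 1016 = 6.6181
  glabrous: (934 − 1016)² / 1016 = 6.6181
χ² = 6.6181 + 6.6181 = 13.2362 ≈ 13.236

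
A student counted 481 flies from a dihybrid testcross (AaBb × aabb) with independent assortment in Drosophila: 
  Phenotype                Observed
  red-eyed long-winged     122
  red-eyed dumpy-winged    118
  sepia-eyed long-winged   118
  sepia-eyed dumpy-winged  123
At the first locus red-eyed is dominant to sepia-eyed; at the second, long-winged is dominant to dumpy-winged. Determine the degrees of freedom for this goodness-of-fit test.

3

A dihybrid testcross with independent assortment gives a 1:1:1:1 ratio.
A goodness-of-fit test with 4 phenotype classes has df = 4 − 1 = 3.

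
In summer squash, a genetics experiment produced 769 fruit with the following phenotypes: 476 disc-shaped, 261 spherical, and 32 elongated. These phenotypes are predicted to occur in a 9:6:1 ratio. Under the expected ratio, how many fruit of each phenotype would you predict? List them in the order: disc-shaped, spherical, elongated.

The 9:6:1 ratio has 16 parts, so with N = 769 the expected counts are:
  disc-shaped: 769 × 9/16 = 432.5625
  spherical: 769 × 6/16 = 288.375
  elongated: 769 × 1/16 = 48.0625

432.5625, 288.375, 48.0625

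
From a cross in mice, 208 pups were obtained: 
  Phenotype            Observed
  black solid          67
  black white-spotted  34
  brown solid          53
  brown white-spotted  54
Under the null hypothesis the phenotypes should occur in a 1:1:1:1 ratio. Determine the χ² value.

Total ratio parts = 4. Expected numbers out of 208:
  black solid: 208 × 1/4 = 52
  black white-spotted: 208 × 1/4 = 52
  brown solid: 208 × 1/4 = 52
  brown white-spotted: 208 × 1/4 = 52
χ² = Σ (O − E)² / E
  black solid: (67 − 52)² / 52 = 4.3269
  black white-spotted: (34 − 52)² / 52 = 6.2308
  brown solid: (53 − 52)² / 52 = 0.0192
  brown white-spotted: (54 − 52)² / 52 = 0.0769
χ² = 4.3269 + 6.2308 + 0.0192 + 0.0769 = 10.6538 ≈ 10.654

10.654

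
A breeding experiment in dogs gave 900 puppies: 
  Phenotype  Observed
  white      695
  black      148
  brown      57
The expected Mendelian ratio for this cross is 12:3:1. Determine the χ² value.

The 12:3:1 ratio has 16 parts, so with N = 900 the expected counts are:
  white: 900 × 12/16 = 675
  black: 900 × 3/16 = 168.75
  brown: 900 × 1/16 = 56.25
χ² = Σ (O − E)² / E
  white: (695 − 675)² / 675 = 0.5926
  black: (148 − 168.75)² / 168.75 = 2.5515
  brown: (57 − 56.25)² / 56.25 = 0.0100
χ² = 0.5926 + 2.5515 + 0.0100 = 3.1541 ≈ 3.154

3.154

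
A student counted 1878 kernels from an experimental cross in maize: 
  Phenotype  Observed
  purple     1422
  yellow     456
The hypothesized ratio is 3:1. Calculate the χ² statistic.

The 3:1 ratio has 4 parts, so with N = 1878 the expected counts are:
  purple: 1878 × 3/4 = 1408.5
  yellow: 1878 × 1/4 = 469.5
χ² = Σ (O − E)² / E
  purple: (1422 − 1408.5)² / 1408.5 = 0.1294
  yellow: (456 − 469.5)² / 469.5 = 0.3882
χ² = 0.1294 + 0.3882 = 0.5176 ≈ 0.518

0.518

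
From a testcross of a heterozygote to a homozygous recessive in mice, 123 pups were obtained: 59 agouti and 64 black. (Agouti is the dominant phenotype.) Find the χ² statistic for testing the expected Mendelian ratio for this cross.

A testcross of a heterozygote (Aa × aa) gives a 1:1 phenotypic ratio.
Under the 1:1 hypothesis (Σ ratio = 2, N = 123):
  agouti: 123 × 1/2 = 61.5
  black: 123 × 1/2 = 61.5
χ² = Σ (O − E)² / E
  agouti: (59 − 61.5)² / 61.5 = 0.1016
  black: (64 − 61.5)² / 61.5 = 0.1016
χ² = 0.1016 + 0.1016 = 0.2032 ≈ 0.203

0.203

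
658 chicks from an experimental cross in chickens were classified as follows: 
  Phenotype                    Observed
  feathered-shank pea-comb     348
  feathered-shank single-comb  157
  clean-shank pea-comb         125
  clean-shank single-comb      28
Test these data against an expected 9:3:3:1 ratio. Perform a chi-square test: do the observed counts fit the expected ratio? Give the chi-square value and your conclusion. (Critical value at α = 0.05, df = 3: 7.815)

14.697; not consistent

The 9:3:3:1 ratio has 16 parts, so with N = 658 the expected counts are:
  feathered-shank pea-comb: 658 × 9/16 = 370.125
  feathered-shank single-comb: 658 × 3/16 = 123.375
  clean-shank pea-comb: 658 × 3/16 = 123.375
  clean-shank single-comb: 658 × 1/16 = 41.125
χ² = Σ (O − E)² / E
  feathered-shank pea-comb: (348 − 370.125)² / 370.125 = 1.3226
  feathered-shank single-comb: (157 − 123.375)² / 123.375 = 9.1643
  clean-shank pea-comb: (125 − 123.375)² / 123.375 = 0.0214
  clean-shank single-comb: (28 − 41.125)² / 41.125 = 4.1888
χ² = 1.3226 + 9.1643 + 0.0214 + 4.1888 = 14.6971 ≈ 14.697
Degrees of freedom = 4 − 1 = 3; critical value at α = 0.05 is 7.815.
Since 14.697 > 7.815, we reject the null hypothesis — the data do not fit the 9:3:3:1 ratio.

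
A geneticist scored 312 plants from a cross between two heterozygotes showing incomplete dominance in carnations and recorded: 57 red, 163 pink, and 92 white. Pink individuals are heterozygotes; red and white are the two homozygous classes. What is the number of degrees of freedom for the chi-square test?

With incomplete dominance, a heterozygote × heterozygote cross gives a 1:2:1 phenotypic ratio.
A goodness-of-fit test with 3 phenotype classes has df = 3 − 1 = 2.

2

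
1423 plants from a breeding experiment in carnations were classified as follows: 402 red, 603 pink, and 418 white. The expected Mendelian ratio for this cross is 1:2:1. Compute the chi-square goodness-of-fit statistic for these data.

Under the 1:2:1 hypothesis (Σ ratio = 4, N = 1423):
  red: 1423 × 1/4 = 355.75
  pink: 1423 × 2/4 = 711.5
  white: 1423 × 1/4 = 355.75
χ² = Σ (O − E)² / E
  red: (402 − 355.75)² / 355.75 = 6.0128
  pink: (603 − 711.5)² / 711.5 = 16.5457
  white: (418 − 355.75)² / 355.75 = 10.8927
χ² = 6.0128 + 16.5457 + 10.8927 = 33.4512 ≈ 33.451

33.451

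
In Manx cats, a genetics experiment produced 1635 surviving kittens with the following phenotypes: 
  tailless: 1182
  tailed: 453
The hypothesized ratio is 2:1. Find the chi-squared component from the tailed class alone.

15.530

Expected counts for N = 1635 under a 2:1 ratio (total parts = 3):
  tailless: 1635 × 2/3 = 1090
  tailed: 1635 × 1/3 = 545
Contribution of tailed: (453 − 545)² / 545 = 15.5303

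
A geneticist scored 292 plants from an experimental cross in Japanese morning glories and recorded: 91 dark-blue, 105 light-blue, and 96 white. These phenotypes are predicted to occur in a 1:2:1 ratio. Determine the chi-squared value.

23.199

The 1:2:1 ratio has 4 parts, so with N = 292 the expected counts are:
  dark-blue: 292 × 1/4 = 73
  light-blue: 292 × 2/4 = 146
  white: 292 × 1/4 = 73
χ² = Σ (O − E)² / E
  dark-blue: (91 − 73)² / 73 = 4.4384
  light-blue: (105 − 146)² / 146 = 11.5137
  white: (96 − 73)² / 73 = 7.2466
χ² = 4.4384 + 11.5137 + 7.2466 = 23.1987 ≈ 23.199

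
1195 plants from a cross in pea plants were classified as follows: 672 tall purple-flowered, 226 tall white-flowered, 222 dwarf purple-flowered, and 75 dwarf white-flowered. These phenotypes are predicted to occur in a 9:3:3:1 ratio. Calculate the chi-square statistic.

Total ratio parts = 16. Expected numbers out of 1195:
  tall purple-flowered: 1195 × 9/16 = 672.1875
  tall white-flowered: 1195 × 3/16 = 224.0625
  dwarf purple-flowered: 1195 × 3/16 = 224.0625
  dwarf white-flowered: 1195 × 1/16 = 74.6875
χ² = Σ (O − E)² / E
  tall purple-flowered: (672 − 672.1875)² / 672.1875 = 0.0001
  tall white-flowered: (226 − 224.0625)² / 224.0625 = 0.0168
  dwarf purple-flowered: (222 − 224.0625)² / 224.0625 = 0.0190
  dwarf white-flowered: (75 − 74.6875)² / 74.6875 = 0.0013
χ² = 0.0001 + 0.0168 + 0.0190 + 0.0013 = 0.0372 ≈ 0.037

0.037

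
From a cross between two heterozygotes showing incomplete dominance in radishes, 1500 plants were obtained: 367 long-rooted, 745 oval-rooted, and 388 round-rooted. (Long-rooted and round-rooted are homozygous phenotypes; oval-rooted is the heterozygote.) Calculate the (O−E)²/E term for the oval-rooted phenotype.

With incomplete dominance, a heterozygote × heterozygote cross gives a 1:2:1 phenotypic ratio.
Expected counts for N = 1500 under a 1:2:1 ratio (total parts = 4):
  long-rooted: 1500 × 1/4 = 375
  oval-rooted: 1500 × 2/4 = 750
  round-rooted: 1500 × 1/4 = 375
Contribution of oval-rooted: (745 − 750)² / 750 = 0.0333

0.033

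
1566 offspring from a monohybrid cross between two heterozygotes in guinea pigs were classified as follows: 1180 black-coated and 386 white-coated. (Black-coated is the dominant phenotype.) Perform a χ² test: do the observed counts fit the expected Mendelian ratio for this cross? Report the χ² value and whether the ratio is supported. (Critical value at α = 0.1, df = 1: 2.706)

For a monohybrid cross between heterozygotes with complete dominance, the expected phenotypic ratio is 3:1.
Under the 3:1 hypothesis (Σ ratio = 4, N = 1566):
  black-coated: 1566 × 3/4 = 1174.5
  white-coated: 1566 × 1/4 = 391.5
χ² = Σ (O − E)² / E
  black-coated: (1180 − 1174.5)² / 1174.5 = 0.0258
  white-coated: (386 − 391.5)² / 391.5 = 0.0773
χ² = 0.0258 + 0.0773 = 0.1031 ≈ 0.103
Degrees of freedom = 2 − 1 = 1; critical value at α = 0.1 is 2.706.
Since 0.103 < 2.706, we fail to reject the null hypothesis — the data are consistent with the 3:1 ratio.

0.103; consistent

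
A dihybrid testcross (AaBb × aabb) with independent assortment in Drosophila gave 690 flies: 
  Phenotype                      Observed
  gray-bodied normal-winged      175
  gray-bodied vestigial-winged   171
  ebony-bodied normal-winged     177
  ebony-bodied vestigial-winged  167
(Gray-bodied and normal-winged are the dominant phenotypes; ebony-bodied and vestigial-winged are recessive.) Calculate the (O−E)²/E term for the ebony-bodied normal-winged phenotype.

0.117

A dihybrid testcross with independent assortment gives a 1:1:1:1 ratio.
Under the 1:1:1:1 hypothesis (Σ ratio = 4, N = 690):
  gray-bodied normal-winged: 690 × 1/4 = 172.5
  gray-bodied vestigial-winged: 690 × 1/4 = 172.5
  ebony-bodied normal-winged: 690 × 1/4 = 172.5
  ebony-bodied vestigial-winged: 690 × 1/4 = 172.5
Contribution of ebony-bodied normal-winged: (177 − 172.5)² / 172.5 = 0.1174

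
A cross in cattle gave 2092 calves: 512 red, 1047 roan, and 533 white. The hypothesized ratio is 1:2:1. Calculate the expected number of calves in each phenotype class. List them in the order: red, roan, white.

Expected counts for N = 2092 under a 1:2:1 ratio (total parts = 4):
  red: 2092 × 1/4 = 523
  roan: 2092 × 2/4 = 1046
  white: 2092 × 1/4 = 523

523, 1046, 523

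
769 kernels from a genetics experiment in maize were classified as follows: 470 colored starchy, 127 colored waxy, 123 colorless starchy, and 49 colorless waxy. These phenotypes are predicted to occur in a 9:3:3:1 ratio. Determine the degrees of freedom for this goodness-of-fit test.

A goodness-of-fit test with 4 phenotype classes has df = 4 − 1 = 3.

3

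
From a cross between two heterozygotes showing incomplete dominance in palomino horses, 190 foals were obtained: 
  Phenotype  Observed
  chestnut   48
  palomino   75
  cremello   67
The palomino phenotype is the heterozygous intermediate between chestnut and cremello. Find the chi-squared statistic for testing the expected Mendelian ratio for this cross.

With incomplete dominance, a heterozygote × heterozygote cross gives a 1:2:1 phenotypic ratio.
Expected counts for N = 190 under a 1:2:1 ratio (total parts = 4):
  chestnut: 190 × 1/4 = 47.5
  palomino: 190 × 2/4 = 95
  cremello: 190 × 1/4 = 47.5
χ² = Σ (O − E)² / E
  chestnut: (48 − 47.5)² / 47.5 = 0.0053
  palomino: (75 − 95)² / 95 = 4.2105
  cremello: (67 − 47.5)² / 47.5 = 8.0053
χ² = 0.0053 + 4.2105 + 8.0053 = 12.2211 ≈ 12.221

12.221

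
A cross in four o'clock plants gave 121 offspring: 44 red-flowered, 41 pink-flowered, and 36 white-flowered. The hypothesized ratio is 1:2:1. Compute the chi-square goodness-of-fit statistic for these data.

13.628

The 1:2:1 ratio has 4 parts, so with N = 121 the expected counts are:
  red-flowered: 121 × 1/4 = 30.25
  pink-flowered: 121 × 2/4 = 60.5
  white-flowered: 121 × 1/4 = 30.25
χ² = Σ (O − E)² / E
  red-flowered: (44 − 30.25)² / 30.25 = 6.2500
  pink-flowered: (41 − 60.5)² / 60.5 = 6.2851
  white-flowered: (36 − 30.25)² / 30.25 = 1.0930
χ² = 6.2500 + 6.2851 + 1.0930 = 13.6281 ≈ 13.628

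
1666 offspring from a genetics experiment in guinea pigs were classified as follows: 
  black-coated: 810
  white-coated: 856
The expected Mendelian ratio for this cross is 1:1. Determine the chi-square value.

Total ratio parts = 2. Expected numbers out of 1666:
  black-coated: 1666 × 1/2 = 833
  white-coated: 1666 × 1/2 = 833
χ² = Σ (O − E)² / E
  black-coated: (810 − 833)² / 833 = 0.6351
  white-coated: (856 − 833)² / 833 = 0.6351
χ² = 0.6351 + 0.6351 = 1.2702 ≈ 1.270

1.270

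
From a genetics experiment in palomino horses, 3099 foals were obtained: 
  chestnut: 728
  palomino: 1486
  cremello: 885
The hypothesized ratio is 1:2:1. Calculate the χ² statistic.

21.112

Total ratio parts = 4. Expected numbers out of 3099:
  chestnut: 3099 × 1/4 = 774.75
  palomino: 3099 × 2/4 = 1549.5
  cremello: 3099 × 1/4 = 774.75
χ² = Σ (O − E)² / E
  chestnut: (728 − 774.75)² / 774.75 = 2.8210
  palomino: (1486 − 1549.5)² / 1549.5 = 2.6023
  cremello: (885 − 774.75)² / 774.75 = 15.6890
χ² = 2.8210 + 2.6023 + 15.6890 = 21.1123 ≈ 21.112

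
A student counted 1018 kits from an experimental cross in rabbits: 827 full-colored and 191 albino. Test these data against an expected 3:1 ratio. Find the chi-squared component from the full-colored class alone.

5.281

The 3:1 ratio has 4 parts, so with N = 1018 the expected counts are:
  full-colored: 1018 × 3/4 = 763.5
  albino: 1018 × 1/4 = 254.5
Contribution of full-colored: (827 − 763.5)² / 763.5 = 5.2813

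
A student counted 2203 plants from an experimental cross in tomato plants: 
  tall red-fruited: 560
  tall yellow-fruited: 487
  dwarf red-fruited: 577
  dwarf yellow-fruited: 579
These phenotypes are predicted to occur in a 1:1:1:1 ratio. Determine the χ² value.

10.235

Total ratio parts = 4. Expected numbers out of 2203:
  tall red-fruited: 2203 × 1/4 = 550.75
  tall yellow-fruited: 2203 × 1/4 = 550.75
  dwarf red-fruited: 2203 × 1/4 = 550.75
  dwarf yellow-fruited: 2203 × 1/4 = 550.75
χ² = Σ (O − E)² / E
  tall red-fruited: (560 − 550.75)² / 550.75 = 0.1554
  tall yellow-fruited: (487 − 550.75)² / 550.75 = 7.3791
  dwarf red-fruited: (577 − 550.75)² / 550.75 = 1.2511
  dwarf yellow-fruited: (579 − 550.75)² / 550.75 = 1.4490
χ² = 0.1554 + 7.3791 + 1.2511 + 1.4490 = 10.2346 ≈ 10.235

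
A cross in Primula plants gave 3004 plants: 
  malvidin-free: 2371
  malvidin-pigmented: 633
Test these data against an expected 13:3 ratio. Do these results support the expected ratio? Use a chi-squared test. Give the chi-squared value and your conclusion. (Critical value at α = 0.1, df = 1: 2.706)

10.631; not consistent

Expected counts for N = 3004 under a 13:3 ratio (total parts = 16):
  malvidin-free: 3004 × 13/16 = 2440.75
  malvidin-pigmented: 3004 × 3/16 = 563.25
χ² = Σ (O − E)² / E
  malvidin-free: (2371 − 2440.75)² / 2440.75 = 1.9933
  malvidin-pigmented: (633 − 563.25)² / 563.25 = 8.6375
χ² = 1.9933 + 8.6375 = 10.6308 ≈ 10.631
Degrees of freedom = 2 − 1 = 1; critical value at α = 0.1 is 2.706.
Since 10.631 > 2.706, we reject the null hypothesis — the data do not fit the 13:3 ratio.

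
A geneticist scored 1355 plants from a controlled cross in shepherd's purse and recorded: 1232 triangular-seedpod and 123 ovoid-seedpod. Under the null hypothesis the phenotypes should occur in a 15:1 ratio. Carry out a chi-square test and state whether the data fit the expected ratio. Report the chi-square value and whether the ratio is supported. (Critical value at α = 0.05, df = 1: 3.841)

Under the 15:1 hypothesis (Σ ratio = 16, N = 1355):
  triangular-seedpod: 1355 × 15/16 = 1270.3125
  ovoid-seedpod: 1355 × 1/16 = 84.6875
χ² = Σ (O − E)² / E
  triangular-seedpod: (1232 − 1270.3125)² / 1270.3125 = 1.1555
  ovoid-seedpod: (123 − 84.6875)² / 84.6875 = 17.3325
χ² = 1.1555 + 17.3325 = 18.488
Degrees of freedom = 2 − 1 = 1; critical value at α = 0.05 is 3.841.
Since 18.488 > 3.841, we reject the null hypothesis — the data do not fit the 15:1 ratio.

18.488; not consistent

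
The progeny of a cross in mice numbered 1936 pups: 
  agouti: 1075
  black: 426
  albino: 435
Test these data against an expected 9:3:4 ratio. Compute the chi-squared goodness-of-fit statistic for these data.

16.075

The 9:3:4 ratio has 16 parts, so with N = 1936 the expected counts are:
  agouti: 1936 × 9/16 = 1089
  black: 1936 × 3/16 = 363
  albino: 1936 × 4/16 = 484
χ² = Σ (O − E)² / E
  agouti: (1075 − 1089)² / 1089 = 0.1800
  black: (426 − 363)² / 363 = 10.9339
  albino: (435 − 484)² / 484 = 4.9607
χ² = 0.1800 + 10.9339 + 4.9607 = 16.0746 ≈ 16.075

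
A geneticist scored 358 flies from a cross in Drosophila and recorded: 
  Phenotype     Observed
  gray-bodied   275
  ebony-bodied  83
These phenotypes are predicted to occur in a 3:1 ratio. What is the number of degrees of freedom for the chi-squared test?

A goodness-of-fit test with 2 phenotype classes has df = 2 − 1 = 1.

1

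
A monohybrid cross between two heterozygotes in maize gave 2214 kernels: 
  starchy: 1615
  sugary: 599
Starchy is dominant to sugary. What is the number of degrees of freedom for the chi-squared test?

1

For a monohybrid cross between heterozygotes with complete dominance, the expected phenotypic ratio is 3:1.
A goodness-of-fit test with 2 phenotype classes has df = 2 − 1 = 1.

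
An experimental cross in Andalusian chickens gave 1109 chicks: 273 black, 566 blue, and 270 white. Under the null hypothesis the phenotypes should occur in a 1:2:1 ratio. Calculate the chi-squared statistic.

0.493

The 1:2:1 ratio has 4 parts, so with N = 1109 the expected counts are:
  black: 1109 × 1/4 = 277.25
  blue: 1109 × 2/4 = 554.5
  white: 1109 × 1/4 = 277.25
χ² = Σ (O − E)² / E
  black: (273 − 277.25)² / 277.25 = 0.0651
  blue: (566 − 554.5)² / 554.5 = 0.2385
  white: (270 − 277.25)² / 277.25 = 0.1896
χ² = 0.0651 + 0.2385 + 0.1896 = 0.4932 ≈ 0.493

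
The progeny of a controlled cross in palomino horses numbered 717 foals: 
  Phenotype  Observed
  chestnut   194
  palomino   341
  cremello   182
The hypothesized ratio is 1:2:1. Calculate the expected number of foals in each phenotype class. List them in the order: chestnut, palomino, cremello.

Total ratio parts = 4. Expected numbers out of 717:
  chestnut: 717 × 1/4 = 179.25
  palomino: 717 × 2/4 = 358.5
  cremello: 717 × 1/4 = 179.25

179.25, 358.5, 179.25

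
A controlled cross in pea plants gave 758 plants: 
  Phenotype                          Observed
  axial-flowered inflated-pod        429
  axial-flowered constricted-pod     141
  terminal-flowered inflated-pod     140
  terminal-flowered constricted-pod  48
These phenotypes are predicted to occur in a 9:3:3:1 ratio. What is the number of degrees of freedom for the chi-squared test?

3

A goodness-of-fit test with 4 phenotype classes has df = 4 − 1 = 3.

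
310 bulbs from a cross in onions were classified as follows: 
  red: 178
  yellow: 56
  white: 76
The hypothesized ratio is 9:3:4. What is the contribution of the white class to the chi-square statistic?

Under the 9:3:4 hypothesis (Σ ratio = 16, N = 310):
  red: 310 × 9/16 = 174.375
  yellow: 310 × 3/16 = 58.125
  white: 310 × 4/16 = 77.5
Contribution of white: (76 − 77.5)² / 77.5 = 0.0290

0.029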